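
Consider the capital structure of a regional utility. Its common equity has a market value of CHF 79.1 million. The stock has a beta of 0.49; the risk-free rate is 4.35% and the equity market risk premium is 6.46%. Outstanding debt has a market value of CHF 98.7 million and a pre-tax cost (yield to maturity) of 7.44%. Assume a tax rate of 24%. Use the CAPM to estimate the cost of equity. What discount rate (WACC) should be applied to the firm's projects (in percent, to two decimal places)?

Cost of equity via CAPM: Re = 4.35% + 0.49 × 6.46% = 7.5154%.
Total capital V = 79.1 + 98.7 = 177.8.
Equity: weight = 79.1/177.8 = 0.4449; cost = 7.5154%.
Debt: weight = 98.7/177.8 = 0.5551; after-tax cost = 7.44% × (1 − 24%) = 5.6544%.
WACC = 0.4449 × 7.5154% + 0.5551 × 5.6544% = 6.4823%.

6.48%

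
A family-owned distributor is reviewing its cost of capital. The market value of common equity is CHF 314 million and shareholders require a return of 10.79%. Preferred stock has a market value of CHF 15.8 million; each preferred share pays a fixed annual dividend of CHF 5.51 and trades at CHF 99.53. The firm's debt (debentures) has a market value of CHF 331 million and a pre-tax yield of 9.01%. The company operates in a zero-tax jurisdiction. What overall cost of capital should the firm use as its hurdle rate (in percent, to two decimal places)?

Cost of preferred: Rp = 5.51 / 99.53 = 5.5360%.
Total capital V = 314 + 15.8 + 331 = 660.8.
Equity: weight = 314/660.8 = 0.4752; cost = 10.79%.
Preferred: weight = 15.8/660.8 = 0.0239; cost = 5.536%.
Debentures: weight = 331/660.8 = 0.5009; after-tax cost = 9.01% × (1 − 0%) = 9.0100%.
WACC = 0.4752 × 10.7900% + 0.0239 × 5.5360% + 0.5009 × 9.0100% = 9.7728%.

9.77%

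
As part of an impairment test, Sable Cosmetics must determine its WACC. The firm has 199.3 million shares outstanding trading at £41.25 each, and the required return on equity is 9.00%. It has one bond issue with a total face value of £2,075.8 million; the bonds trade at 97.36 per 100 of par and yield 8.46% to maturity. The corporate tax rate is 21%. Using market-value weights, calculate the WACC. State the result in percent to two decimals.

8.54%

Market value of equity E = 41.25 × 199.3m = 8221.125m. Market value of debt D = 2075.8m × 97.36/100 = 2020.99888m.
Total capital V = 8221.125 + 2020.99888 = 10242.12388.
Equity: weight = 8221.125/10242.12388 = 0.8027; cost = 9%.
Bonds outstanding: weight = 2020.99888/10242.12388 = 0.1973; after-tax cost = 8.46% × (1 − 21%) = 6.6834%.
WACC = 0.8027 × 9.0000% + 0.1973 × 6.6834% = 8.5429%.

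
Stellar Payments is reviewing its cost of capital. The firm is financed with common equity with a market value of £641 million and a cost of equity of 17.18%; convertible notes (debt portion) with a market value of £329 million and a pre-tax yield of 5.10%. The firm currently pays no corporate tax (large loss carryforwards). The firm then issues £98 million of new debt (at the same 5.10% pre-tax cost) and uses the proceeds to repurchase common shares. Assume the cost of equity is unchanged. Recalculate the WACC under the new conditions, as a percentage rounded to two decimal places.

11.86%

After the change:
Total capital V = 543 + 427 = 970.
Equity: weight = 543/970 = 0.5598; cost = 17.18%.
Convertible notes (debt portion): weight = 427/970 = 0.4402; after-tax cost = 5.1% × (1 − 0%) = 5.1000%.
WACC = 0.5598 × 17.1800% + 0.4402 × 5.1000% = 11.8623%.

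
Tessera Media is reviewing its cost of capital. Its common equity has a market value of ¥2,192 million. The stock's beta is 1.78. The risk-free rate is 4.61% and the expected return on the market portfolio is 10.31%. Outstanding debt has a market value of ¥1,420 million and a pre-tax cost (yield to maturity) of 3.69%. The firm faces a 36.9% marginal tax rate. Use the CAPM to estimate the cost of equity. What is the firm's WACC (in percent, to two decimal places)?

Market risk premium = 10.31% − 4.61% = 5.7%.
Cost of equity via CAPM: Re = 4.61% + 1.78 × 5.7% = 14.7560%.
Total capital V = 2192 + 1420 = 3612.
Equity: weight = 2192/3612 = 0.6069; cost = 14.756%.
Debt: weight = 1420/3612 = 0.3931; after-tax cost = 3.69% × (1 − 36.9%) = 2.3284%.
WACC = 0.6069 × 14.7560% + 0.3931 × 2.3284% = 9.8703%.

9.87%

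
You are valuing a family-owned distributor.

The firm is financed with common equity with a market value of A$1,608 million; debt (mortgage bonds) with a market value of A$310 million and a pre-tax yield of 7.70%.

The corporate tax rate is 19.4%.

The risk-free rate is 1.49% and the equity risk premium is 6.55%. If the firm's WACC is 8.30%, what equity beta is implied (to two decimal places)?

1.10

Total capital V = 1608 + 310 = 1918.
Equity weight = 1608/1918 = 0.8384.
Mortgage bonds weight = 310/1918 = 0.1616.
Debt contribution = 0.1616 × 7.7% × (1 − 19.4%) = 1.0031%.
Required equity contribution = 8.3% − 1.0031% = 7.2969%  ⇒  Re = 8.7037%.
CAPM: 8.7037% = 1.49% + β × 6.55%  ⇒  β = 1.1013.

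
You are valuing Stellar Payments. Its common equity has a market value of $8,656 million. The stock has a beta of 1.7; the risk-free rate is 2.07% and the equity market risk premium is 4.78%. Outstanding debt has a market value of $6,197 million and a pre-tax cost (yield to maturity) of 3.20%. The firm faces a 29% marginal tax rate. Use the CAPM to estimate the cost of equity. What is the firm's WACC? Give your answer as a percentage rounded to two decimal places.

Cost of equity via CAPM: Re = 2.07% + 1.7 × 4.78% = 10.1960%.
Total capital V = 8656 + 6197 = 14853.
Equity: weight = 8656/14853 = 0.5828; cost = 10.196%.
Debt: weight = 6197/14853 = 0.4172; after-tax cost = 3.2% × (1 − 29%) = 2.2720%.
WACC = 0.5828 × 10.1960% + 0.4172 × 2.2720% = 6.8899%.

6.89%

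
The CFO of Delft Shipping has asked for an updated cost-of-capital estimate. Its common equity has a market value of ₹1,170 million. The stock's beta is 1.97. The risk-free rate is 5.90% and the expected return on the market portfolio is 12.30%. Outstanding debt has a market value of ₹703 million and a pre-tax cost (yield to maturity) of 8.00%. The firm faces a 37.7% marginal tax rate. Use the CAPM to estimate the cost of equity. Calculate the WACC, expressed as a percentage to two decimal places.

13.43%

Market risk premium = 12.3% − 5.9% = 6.4%.
Cost of equity via CAPM: Re = 5.9% + 1.97 × 6.4% = 18.5080%.
Total capital V = 1170 + 703 = 1873.
Equity: weight = 1170/1873 = 0.6247; cost = 18.508%.
Debt: weight = 703/1873 = 0.3753; after-tax cost = 8% × (1 − 37.7%) = 4.9840%.
WACC = 0.6247 × 18.5080% + 0.3753 × 4.9840% = 13.4320%.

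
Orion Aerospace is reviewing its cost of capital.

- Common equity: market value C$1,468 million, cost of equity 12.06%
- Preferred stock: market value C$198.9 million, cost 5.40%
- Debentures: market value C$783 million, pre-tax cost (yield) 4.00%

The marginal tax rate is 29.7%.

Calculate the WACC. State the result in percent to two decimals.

8.56%

Total capital V = 1468 + 198.9 + 783 = 2449.9.
Equity: weight = 1468/2449.9 = 0.5992; cost = 12.06%.
Preferred: weight = 198.9/2449.9 = 0.0812; cost = 5.4%.
Debentures: weight = 783/2449.9 = 0.3196; after-tax cost = 4% × (1 − 29.7%) = 2.8120%.
WACC = 0.5992 × 12.0600% + 0.0812 × 5.4000% + 0.3196 × 2.8120% = 8.5636%.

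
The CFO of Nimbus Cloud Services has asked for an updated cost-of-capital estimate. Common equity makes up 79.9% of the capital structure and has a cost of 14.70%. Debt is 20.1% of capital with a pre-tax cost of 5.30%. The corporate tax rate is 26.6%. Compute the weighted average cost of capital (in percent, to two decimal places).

After-tax cost of debt = 5.3% × (1 − 26.6%) = 3.8902%.
WACC = 0.799 × 14.7000% + 0.201 × 3.8902% = 12.5272%.

12.53%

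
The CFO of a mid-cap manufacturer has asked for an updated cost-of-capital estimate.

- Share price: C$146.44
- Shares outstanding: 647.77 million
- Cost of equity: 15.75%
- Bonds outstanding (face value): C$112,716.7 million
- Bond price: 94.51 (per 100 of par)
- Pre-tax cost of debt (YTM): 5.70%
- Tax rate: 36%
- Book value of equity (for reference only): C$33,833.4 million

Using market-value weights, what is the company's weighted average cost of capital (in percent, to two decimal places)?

Market value of equity E = 146.44 × 647.77m = 94859.4388m. Market value of debt D = 112716.7m × 94.51/100 = 106528.55317m.
Total capital V = 94859.4388 + 106528.55317 = 201387.99197.
Equity: weight = 94859.4388/201387.99197 = 0.4710; cost = 15.75%.
Bonds outstanding: weight = 106528.55317/201387.99197 = 0.5290; after-tax cost = 5.7% × (1 − 36%) = 3.6480%.
WACC = 0.4710 × 15.7500% + 0.5290 × 3.6480% = 9.3484%.

9.35%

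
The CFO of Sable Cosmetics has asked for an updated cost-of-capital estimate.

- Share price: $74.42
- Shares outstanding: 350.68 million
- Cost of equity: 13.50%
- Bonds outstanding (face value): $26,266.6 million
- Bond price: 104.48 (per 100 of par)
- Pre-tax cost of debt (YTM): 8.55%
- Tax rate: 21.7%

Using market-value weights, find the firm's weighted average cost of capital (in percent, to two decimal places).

10.01%

Market value of equity E = 74.42 × 350.68m = 26097.6056m. Market value of debt D = 26266.6m × 104.48/100 = 27443.34368m.
Total capital V = 26097.6056 + 27443.34368 = 53540.94928.
Equity: weight = 26097.6056/53540.94928 = 0.4874; cost = 13.5%.
Bonds outstanding: weight = 27443.34368/53540.94928 = 0.5126; after-tax cost = 8.55% × (1 − 21.7%) = 6.6947%.
WACC = 0.4874 × 13.5000% + 0.5126 × 6.6947% = 10.0118%.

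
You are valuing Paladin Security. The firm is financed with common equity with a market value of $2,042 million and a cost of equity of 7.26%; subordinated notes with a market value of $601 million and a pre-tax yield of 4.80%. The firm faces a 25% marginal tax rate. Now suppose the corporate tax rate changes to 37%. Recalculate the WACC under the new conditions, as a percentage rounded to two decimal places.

After the change:
Total capital V = 2042 + 601 = 2643.
Equity: weight = 2042/2643 = 0.7726; cost = 7.26%.
Subordinated notes: weight = 601/2643 = 0.2274; after-tax cost = 4.8% × (1 − 37%) = 3.0240%.
WACC = 0.7726 × 7.2600% + 0.2274 × 3.0240% = 6.2968%.

6.30%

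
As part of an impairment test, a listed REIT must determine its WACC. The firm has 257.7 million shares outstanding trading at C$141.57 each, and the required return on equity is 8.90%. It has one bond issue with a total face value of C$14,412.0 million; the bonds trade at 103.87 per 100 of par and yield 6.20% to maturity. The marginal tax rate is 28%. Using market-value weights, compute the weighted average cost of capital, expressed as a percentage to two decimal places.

7.61%

Market value of equity E = 141.57 × 257.7m = 36482.589m. Market value of debt D = 14412m × 103.87/100 = 14969.7444m.
Total capital V = 36482.589 + 14969.7444 = 51452.3334.
Equity: weight = 36482.589/51452.3334 = 0.7091; cost = 8.9%.
Bonds outstanding: weight = 14969.7444/51452.3334 = 0.2909; after-tax cost = 6.2% × (1 − 28%) = 4.4640%.
WACC = 0.7091 × 8.9000% + 0.2909 × 4.4640% = 7.6094%.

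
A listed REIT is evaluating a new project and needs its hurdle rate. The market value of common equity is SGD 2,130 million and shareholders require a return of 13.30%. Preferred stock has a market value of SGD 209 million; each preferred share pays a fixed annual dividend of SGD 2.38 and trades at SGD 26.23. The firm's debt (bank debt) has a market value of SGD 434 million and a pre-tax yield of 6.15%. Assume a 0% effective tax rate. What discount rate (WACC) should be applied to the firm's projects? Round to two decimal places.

Cost of preferred: Rp = 2.38 / 26.23 = 9.0736%.
Total capital V = 2130 + 209 + 434 = 2773.
Equity: weight = 2130/2773 = 0.7681; cost = 13.3%.
Preferred: weight = 209/2773 = 0.0754; cost = 9.0736%.
Bank debt: weight = 434/2773 = 0.1565; after-tax cost = 6.15% × (1 − 0%) = 6.1500%.
WACC = 0.7681 × 13.3000% + 0.0754 × 9.0736% + 0.1565 × 6.1500% = 11.8624%.

11.86%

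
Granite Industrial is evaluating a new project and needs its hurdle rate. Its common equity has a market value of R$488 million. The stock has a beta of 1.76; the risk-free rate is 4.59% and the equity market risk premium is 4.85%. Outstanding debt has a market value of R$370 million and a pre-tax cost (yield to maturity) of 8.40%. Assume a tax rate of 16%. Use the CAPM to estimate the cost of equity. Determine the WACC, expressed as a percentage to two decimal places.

10.51%

Cost of equity via CAPM: Re = 4.59% + 1.76 × 4.85% = 13.1260%.
Total capital V = 488 + 370 = 858.
Equity: weight = 488/858 = 0.5688; cost = 13.126%.
Debt: weight = 370/858 = 0.4312; after-tax cost = 8.4% × (1 − 16%) = 7.0560%.
WACC = 0.5688 × 13.1260% + 0.4312 × 7.0560% = 10.5084%.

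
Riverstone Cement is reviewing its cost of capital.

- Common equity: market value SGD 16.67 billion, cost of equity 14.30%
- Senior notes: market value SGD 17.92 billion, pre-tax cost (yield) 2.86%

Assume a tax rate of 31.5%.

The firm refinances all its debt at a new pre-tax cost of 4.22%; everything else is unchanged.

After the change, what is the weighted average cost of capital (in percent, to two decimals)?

After the change:
Total capital V = 16.67 + 17.92 = 34.59.
Equity: weight = 16.67/34.59 = 0.4819; cost = 14.3%.
Senior notes: weight = 17.92/34.59 = 0.5181; after-tax cost = 4.22% × (1 − 31.5%) = 2.8907%.
WACC = 0.4819 × 14.3000% + 0.5181 × 2.8907% = 8.3892%.

8.39%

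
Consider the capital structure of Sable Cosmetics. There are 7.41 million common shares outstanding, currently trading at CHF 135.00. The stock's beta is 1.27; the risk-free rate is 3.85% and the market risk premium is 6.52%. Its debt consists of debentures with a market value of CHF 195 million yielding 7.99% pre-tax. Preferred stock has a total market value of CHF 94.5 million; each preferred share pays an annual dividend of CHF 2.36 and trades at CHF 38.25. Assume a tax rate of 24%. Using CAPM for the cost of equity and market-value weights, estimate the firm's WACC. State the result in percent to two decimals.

10.78%

Cost of equity via CAPM: Re = 3.85% + 1.27 × 6.52% = 12.1304%.
Cost of preferred: Rp = 2.36 / 38.25 = 6.1699%.
Market value of equity E = 135.0 × 7.41m = 1000.35m.
Total capital V = 1000.35 + 94.5 + 195 = 1289.85.
Equity: weight = 1000.35/1289.85 = 0.7756; cost = 12.1304%.
Preferred: weight = 94.5/1289.85 = 0.0733; cost = 6.1699%.
Debentures: weight = 195/1289.85 = 0.1512; after-tax cost = 7.99% × (1 − 24%) = 6.0724%.
WACC = 0.7756 × 12.1304% + 0.0733 × 6.1699% + 0.1512 × 6.0724% = 10.7779%.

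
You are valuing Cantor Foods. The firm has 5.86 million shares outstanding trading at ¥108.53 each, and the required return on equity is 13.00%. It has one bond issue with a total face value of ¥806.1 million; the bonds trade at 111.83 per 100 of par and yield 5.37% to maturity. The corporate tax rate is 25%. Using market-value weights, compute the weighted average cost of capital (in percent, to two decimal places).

7.74%

Market value of equity E = 108.53 × 5.86m = 635.9858m. Market value of debt D = 806.1m × 111.83/100 = 901.46163m.
Total capital V = 635.9858 + 901.46163 = 1537.44743.
Equity: weight = 635.9858/1537.44743 = 0.4137; cost = 13%.
Bonds outstanding: weight = 901.46163/1537.44743 = 0.5863; after-tax cost = 5.37% × (1 − 25%) = 4.0275%.
WACC = 0.4137 × 13.0000% + 0.5863 × 4.0275% = 7.7391%.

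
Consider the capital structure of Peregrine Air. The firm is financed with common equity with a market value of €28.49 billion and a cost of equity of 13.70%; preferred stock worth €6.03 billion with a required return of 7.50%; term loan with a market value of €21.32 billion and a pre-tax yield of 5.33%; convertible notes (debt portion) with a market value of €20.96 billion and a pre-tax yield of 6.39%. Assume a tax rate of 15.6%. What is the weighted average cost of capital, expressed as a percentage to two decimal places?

8.39%

Total capital V = 28.49 + 6.03 + 21.32 + 20.96 = 76.8.
Equity: weight = 28.49/76.8 = 0.3710; cost = 13.7%.
Preferred: weight = 6.03/76.8 = 0.0785; cost = 7.5%.
Term loan: weight = 21.32/76.8 = 0.2776; after-tax cost = 5.33% × (1 − 15.6%) = 4.4985%.
Convertible notes (debt portion): weight = 20.96/76.8 = 0.2729; after-tax cost = 6.39% × (1 − 15.6%) = 5.3932%.
WACC = 0.3710 × 13.7000% + 0.0785 × 7.5000% + 0.2776 × 4.4985% + 0.2729 × 5.3932% = 8.3918%.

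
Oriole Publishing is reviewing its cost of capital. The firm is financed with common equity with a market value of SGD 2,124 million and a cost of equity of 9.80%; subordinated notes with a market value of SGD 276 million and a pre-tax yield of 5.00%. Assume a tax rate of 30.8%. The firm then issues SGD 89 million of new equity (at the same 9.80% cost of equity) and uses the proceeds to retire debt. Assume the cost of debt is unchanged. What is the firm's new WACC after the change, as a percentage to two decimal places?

After the change:
Total capital V = 2213 + 187 = 2400.
Equity: weight = 2213/2400 = 0.9221; cost = 9.8%.
Subordinated notes: weight = 187/2400 = 0.0779; after-tax cost = 5% × (1 − 30.8%) = 3.4600%.
WACC = 0.9221 × 9.8000% + 0.0779 × 3.4600% = 9.3060%.

9.31%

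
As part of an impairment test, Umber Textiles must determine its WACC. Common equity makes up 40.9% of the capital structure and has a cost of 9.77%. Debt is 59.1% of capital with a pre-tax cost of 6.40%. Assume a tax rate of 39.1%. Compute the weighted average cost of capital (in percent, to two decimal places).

After-tax cost of debt = 6.4% × (1 − 39.1%) = 3.8976%.
WACC = 0.409 × 9.7700% + 0.591 × 3.8976% = 6.2994%.

6.30%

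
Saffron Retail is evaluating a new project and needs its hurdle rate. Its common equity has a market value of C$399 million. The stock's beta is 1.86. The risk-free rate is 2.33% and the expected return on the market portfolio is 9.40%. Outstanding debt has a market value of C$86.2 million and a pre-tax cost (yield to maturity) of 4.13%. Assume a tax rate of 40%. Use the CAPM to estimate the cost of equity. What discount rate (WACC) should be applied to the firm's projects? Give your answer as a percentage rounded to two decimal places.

Market risk premium = 9.4% − 2.33% = 7.07%.
Cost of equity via CAPM: Re = 2.33% + 1.86 × 7.07% = 15.4802%.
Total capital V = 399 + 86.2 = 485.2.
Equity: weight = 399/485.2 = 0.8223; cost = 15.4802%.
Debt: weight = 86.2/485.2 = 0.1777; after-tax cost = 4.13% × (1 − 40%) = 2.4780%.
WACC = 0.8223 × 15.4802% + 0.1777 × 2.4780% = 13.1702%.

13.17%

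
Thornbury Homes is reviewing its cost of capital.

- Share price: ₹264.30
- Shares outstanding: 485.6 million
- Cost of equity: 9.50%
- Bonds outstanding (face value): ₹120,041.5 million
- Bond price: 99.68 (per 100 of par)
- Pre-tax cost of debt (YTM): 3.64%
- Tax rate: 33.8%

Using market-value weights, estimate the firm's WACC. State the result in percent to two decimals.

6.08%

Market value of equity E = 264.3 × 485.6m = 128344.08m. Market value of debt D = 120041.5m × 99.68/100 = 119657.3672m.
Total capital V = 128344.08 + 119657.3672 = 248001.4472.
Equity: weight = 128344.08/248001.4472 = 0.5175; cost = 9.5%.
Bonds outstanding: weight = 119657.3672/248001.4472 = 0.4825; after-tax cost = 3.64% × (1 − 33.8%) = 2.4097%.
WACC = 0.5175 × 9.5000% + 0.4825 × 2.4097% = 6.0790%.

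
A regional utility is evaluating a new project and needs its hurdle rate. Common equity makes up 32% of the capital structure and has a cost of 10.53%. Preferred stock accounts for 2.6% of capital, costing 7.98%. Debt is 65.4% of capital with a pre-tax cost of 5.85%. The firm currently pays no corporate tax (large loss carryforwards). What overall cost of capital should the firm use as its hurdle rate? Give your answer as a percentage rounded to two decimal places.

7.40%

After-tax cost of debt = 5.85% × (1 − 0%) = 5.8500%.
WACC = 0.320 × 10.5300% + 0.026 × 7.9800% + 0.654 × 5.8500% = 7.4030%.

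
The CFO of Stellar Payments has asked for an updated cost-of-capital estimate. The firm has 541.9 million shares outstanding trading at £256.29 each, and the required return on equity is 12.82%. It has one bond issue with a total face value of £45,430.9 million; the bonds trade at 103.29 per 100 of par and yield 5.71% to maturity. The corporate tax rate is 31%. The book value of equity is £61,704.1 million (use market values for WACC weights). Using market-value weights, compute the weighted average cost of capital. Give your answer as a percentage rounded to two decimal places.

Market value of equity E = 256.29 × 541.9m = 138883.551m. Market value of debt D = 45430.9m × 103.29/100 = 46925.57661m.
Total capital V = 138883.551 + 46925.57661 = 185809.12761.
Equity: weight = 138883.551/185809.12761 = 0.7475; cost = 12.82%.
Bonds outstanding: weight = 46925.57661/185809.12761 = 0.2525; after-tax cost = 5.71% × (1 − 31%) = 3.9399%.
WACC = 0.7475 × 12.8200% + 0.2525 × 3.9399% = 10.5774%.

10.58%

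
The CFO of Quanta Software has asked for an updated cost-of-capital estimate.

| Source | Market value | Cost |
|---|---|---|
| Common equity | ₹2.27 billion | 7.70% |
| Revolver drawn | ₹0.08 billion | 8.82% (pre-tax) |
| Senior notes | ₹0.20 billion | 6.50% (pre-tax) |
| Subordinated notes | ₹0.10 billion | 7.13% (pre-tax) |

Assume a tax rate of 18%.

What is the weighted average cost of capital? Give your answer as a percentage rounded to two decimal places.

Total capital V = 2.27 + 0.08 + 0.2 + 0.1 = 2.65.
Equity: weight = 2.27/2.65 = 0.8566; cost = 7.7%.
Revolver drawn: weight = 0.08/2.65 = 0.0302; after-tax cost = 8.82% × (1 − 18%) = 7.2324%.
Senior notes: weight = 0.2/2.65 = 0.0755; after-tax cost = 6.5% × (1 − 18%) = 5.3300%.
Subordinated notes: weight = 0.1/2.65 = 0.0377; after-tax cost = 7.13% × (1 − 18%) = 5.8466%.
WACC = 0.8566 × 7.7000% + 0.0302 × 7.2324% + 0.0755 × 5.3300% + 0.0377 × 5.8466% = 7.4371%.

7.44%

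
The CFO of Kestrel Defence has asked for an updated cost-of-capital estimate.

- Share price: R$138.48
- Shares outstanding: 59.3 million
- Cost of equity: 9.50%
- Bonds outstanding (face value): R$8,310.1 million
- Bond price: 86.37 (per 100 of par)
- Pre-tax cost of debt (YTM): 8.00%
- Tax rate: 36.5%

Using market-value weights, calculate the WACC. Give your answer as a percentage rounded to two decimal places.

7.44%

Market value of equity E = 138.48 × 59.3m = 8211.864m. Market value of debt D = 8310.1m × 86.37/100 = 7177.43337m.
Total capital V = 8211.864 + 7177.43337 = 15389.29737.
Equity: weight = 8211.864/15389.29737 = 0.5336; cost = 9.5%.
Bonds outstanding: weight = 7177.43337/15389.29737 = 0.4664; after-tax cost = 8% × (1 − 36.5%) = 5.0800%.
WACC = 0.5336 × 9.5000% + 0.4664 × 5.0800% = 7.4386%.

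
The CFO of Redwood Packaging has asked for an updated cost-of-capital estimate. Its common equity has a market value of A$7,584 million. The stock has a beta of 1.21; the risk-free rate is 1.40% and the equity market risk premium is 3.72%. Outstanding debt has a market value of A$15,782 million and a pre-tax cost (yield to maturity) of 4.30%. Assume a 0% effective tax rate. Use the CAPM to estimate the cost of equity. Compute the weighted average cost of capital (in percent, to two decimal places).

4.82%

Cost of equity via CAPM: Re = 1.4% + 1.21 × 3.72% = 5.9012%.
Total capital V = 7584 + 15782 = 23366.
Equity: weight = 7584/23366 = 0.3246; cost = 5.9012%.
Debt: weight = 15782/23366 = 0.6754; after-tax cost = 4.3% × (1 − 0%) = 4.3000%.
WACC = 0.3246 × 5.9012% + 0.6754 × 4.3000% = 4.8197%.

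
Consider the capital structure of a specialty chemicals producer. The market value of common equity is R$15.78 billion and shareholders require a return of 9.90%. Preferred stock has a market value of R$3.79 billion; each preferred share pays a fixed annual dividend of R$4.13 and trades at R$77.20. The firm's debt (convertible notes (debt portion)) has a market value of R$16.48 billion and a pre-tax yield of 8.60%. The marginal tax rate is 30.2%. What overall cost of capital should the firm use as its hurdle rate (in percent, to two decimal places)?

Cost of preferred: Rp = 4.13 / 77.2 = 5.3497%.
Total capital V = 15.78 + 3.79 + 16.48 = 36.05.
Equity: weight = 15.78/36.05 = 0.4377; cost = 9.9%.
Preferred: weight = 3.79/36.05 = 0.1051; cost = 5.3497%.
Convertible notes (debt portion): weight = 16.48/36.05 = 0.4571; after-tax cost = 8.6% × (1 − 30.2%) = 6.0028%.
WACC = 0.4377 × 9.9000% + 0.1051 × 5.3497% + 0.4571 × 6.0028% = 7.6400%.

7.64%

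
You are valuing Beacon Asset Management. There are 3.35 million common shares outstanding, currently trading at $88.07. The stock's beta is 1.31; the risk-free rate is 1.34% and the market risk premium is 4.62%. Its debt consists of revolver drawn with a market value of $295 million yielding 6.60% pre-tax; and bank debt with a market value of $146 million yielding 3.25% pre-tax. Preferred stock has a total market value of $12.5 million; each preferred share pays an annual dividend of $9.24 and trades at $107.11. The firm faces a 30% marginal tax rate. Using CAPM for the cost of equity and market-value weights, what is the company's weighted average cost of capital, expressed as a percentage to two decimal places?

5.32%

Cost of equity via CAPM: Re = 1.34% + 1.31 × 4.62% = 7.3922%.
Cost of preferred: Rp = 9.24 / 107.11 = 8.6266%.
Market value of equity E = 88.07 × 3.35m = 295.0345m.
Total capital V = 295.0345 + 12.5 + 295 + 146 = 748.5345.
Equity: weight = 295.0345/748.5345 = 0.3941; cost = 7.3922%.
Preferred: weight = 12.5/748.5345 = 0.0167; cost = 8.6266%.
Revolver drawn: weight = 295/748.5345 = 0.3941; after-tax cost = 6.6% × (1 − 30%) = 4.6200%.
Bank debt: weight = 146/748.5345 = 0.1950; after-tax cost = 3.25% × (1 − 30%) = 2.2750%.
WACC = 0.3941 × 7.3922% + 0.0167 × 8.6266% + 0.3941 × 4.6200% + 0.1950 × 2.2750% = 5.3222%.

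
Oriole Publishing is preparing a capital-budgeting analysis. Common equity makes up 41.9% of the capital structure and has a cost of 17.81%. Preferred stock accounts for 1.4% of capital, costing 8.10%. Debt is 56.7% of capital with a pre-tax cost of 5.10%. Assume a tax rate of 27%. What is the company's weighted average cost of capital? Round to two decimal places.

9.69%

After-tax cost of debt = 5.1% × (1 − 27%) = 3.7230%.
WACC = 0.419 × 17.8100% + 0.014 × 8.1000% + 0.567 × 3.7230% = 9.6867%.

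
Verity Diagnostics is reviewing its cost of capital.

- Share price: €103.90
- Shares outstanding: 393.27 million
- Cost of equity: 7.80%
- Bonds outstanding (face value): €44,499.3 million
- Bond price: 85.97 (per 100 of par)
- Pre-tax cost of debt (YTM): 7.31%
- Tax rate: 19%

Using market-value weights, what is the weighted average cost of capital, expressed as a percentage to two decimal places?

Market value of equity E = 103.9 × 393.27m = 40860.753m. Market value of debt D = 44499.3m × 85.97/100 = 38256.04821m.
Total capital V = 40860.753 + 38256.04821 = 79116.80121.
Equity: weight = 40860.753/79116.80121 = 0.5165; cost = 7.8%.
Bonds outstanding: weight = 38256.04821/79116.80121 = 0.4835; after-tax cost = 7.31% × (1 − 19%) = 5.9211%.
WACC = 0.5165 × 7.8000% + 0.4835 × 5.9211% = 6.8915%.

6.89%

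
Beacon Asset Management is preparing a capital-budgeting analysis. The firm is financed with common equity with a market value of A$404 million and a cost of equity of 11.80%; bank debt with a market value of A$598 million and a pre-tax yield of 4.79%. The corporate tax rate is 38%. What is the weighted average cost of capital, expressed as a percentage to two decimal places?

6.53%

Total capital V = 404 + 598 = 1002.
Equity: weight = 404/1002 = 0.4032; cost = 11.8%.
Bank debt: weight = 598/1002 = 0.5968; after-tax cost = 4.79% × (1 − 38%) = 2.9698%.
WACC = 0.4032 × 11.8000% + 0.5968 × 2.9698% = 6.5301%.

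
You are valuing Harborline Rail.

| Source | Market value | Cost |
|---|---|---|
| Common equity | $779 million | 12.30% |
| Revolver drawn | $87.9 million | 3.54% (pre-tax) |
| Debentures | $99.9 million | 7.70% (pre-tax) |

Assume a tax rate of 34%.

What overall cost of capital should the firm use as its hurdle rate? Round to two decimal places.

Total capital V = 779 + 87.9 + 99.9 = 966.8.
Equity: weight = 779/966.8 = 0.8058; cost = 12.3%.
Revolver drawn: weight = 87.9/966.8 = 0.0909; after-tax cost = 3.54% × (1 − 34%) = 2.3364%.
Debentures: weight = 99.9/966.8 = 0.1033; after-tax cost = 7.7% × (1 − 34%) = 5.0820%.
WACC = 0.8058 × 12.3000% + 0.0909 × 2.3364% + 0.1033 × 5.0820% = 10.6483%.

10.65%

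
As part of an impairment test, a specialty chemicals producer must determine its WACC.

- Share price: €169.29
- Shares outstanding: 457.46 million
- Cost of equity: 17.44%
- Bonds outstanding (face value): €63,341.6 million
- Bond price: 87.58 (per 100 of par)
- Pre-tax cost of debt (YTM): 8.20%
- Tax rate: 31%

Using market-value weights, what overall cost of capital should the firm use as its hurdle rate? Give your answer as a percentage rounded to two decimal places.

Market value of equity E = 169.29 × 457.46m = 77443.4034m. Market value of debt D = 63341.6m × 87.58/100 = 55474.57328m.
Total capital V = 77443.4034 + 55474.57328 = 132917.97668.
Equity: weight = 77443.4034/132917.97668 = 0.5826; cost = 17.44%.
Bonds outstanding: weight = 55474.57328/132917.97668 = 0.4174; after-tax cost = 8.2% × (1 − 31%) = 5.6580%.
WACC = 0.5826 × 17.4400% + 0.4174 × 5.6580% = 12.5227%.

12.52%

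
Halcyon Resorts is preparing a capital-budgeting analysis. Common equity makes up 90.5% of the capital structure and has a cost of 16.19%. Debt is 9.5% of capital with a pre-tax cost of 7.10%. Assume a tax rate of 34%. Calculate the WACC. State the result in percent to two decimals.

15.10%

After-tax cost of debt = 7.1% × (1 − 34%) = 4.6860%.
WACC = 0.905 × 16.1900% + 0.095 × 4.6860% = 15.0971%.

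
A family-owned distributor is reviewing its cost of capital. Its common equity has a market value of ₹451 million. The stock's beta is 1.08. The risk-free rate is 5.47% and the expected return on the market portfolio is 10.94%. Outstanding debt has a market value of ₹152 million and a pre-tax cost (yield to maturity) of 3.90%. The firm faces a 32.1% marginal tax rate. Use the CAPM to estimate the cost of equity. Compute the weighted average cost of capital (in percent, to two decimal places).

Market risk premium = 10.94% − 5.47% = 5.47%.
Cost of equity via CAPM: Re = 5.47% + 1.08 × 5.47% = 11.3776%.
Total capital V = 451 + 152 = 603.
Equity: weight = 451/603 = 0.7479; cost = 11.3776%.
Debt: weight = 152/603 = 0.2521; after-tax cost = 3.9% × (1 − 32.1%) = 2.6481%.
WACC = 0.7479 × 11.3776% + 0.2521 × 2.6481% = 9.1771%.

9.18%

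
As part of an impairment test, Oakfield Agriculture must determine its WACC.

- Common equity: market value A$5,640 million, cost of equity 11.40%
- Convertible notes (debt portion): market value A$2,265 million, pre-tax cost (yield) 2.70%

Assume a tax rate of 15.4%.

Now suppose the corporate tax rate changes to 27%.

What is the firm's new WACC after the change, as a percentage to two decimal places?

8.70%

After the change:
Total capital V = 5640 + 2265 = 7905.
Equity: weight = 5640/7905 = 0.7135; cost = 11.4%.
Convertible notes (debt portion): weight = 2265/7905 = 0.2865; after-tax cost = 2.7% × (1 − 27%) = 1.9710%.
WACC = 0.7135 × 11.4000% + 0.2865 × 1.9710% = 8.6983%.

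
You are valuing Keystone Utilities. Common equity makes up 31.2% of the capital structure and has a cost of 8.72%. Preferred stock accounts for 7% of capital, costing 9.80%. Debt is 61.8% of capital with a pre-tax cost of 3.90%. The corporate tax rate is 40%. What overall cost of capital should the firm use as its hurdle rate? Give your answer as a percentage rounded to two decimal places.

After-tax cost of debt = 3.9% × (1 − 40%) = 2.3400%.
WACC = 0.312 × 8.7200% + 0.070 × 9.8000% + 0.618 × 2.3400% = 4.8528%.

4.85%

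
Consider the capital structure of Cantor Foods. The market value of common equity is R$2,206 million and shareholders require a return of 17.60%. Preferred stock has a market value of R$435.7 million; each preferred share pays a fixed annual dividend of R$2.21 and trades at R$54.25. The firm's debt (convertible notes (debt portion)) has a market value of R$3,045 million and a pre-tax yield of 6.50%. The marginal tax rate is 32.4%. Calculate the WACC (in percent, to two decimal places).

Cost of preferred: Rp = 2.21 / 54.25 = 4.0737%.
Total capital V = 2206 + 435.7 + 3045 = 5686.7.
Equity: weight = 2206/5686.7 = 0.3879; cost = 17.6%.
Preferred: weight = 435.7/5686.7 = 0.0766; cost = 4.0737%.
Convertible notes (debt portion): weight = 3045/5686.7 = 0.5355; after-tax cost = 6.5% × (1 − 32.4%) = 4.3940%.
WACC = 0.3879 × 17.6000% + 0.0766 × 4.0737% + 0.5355 × 4.3940% = 9.4924%.

9.49%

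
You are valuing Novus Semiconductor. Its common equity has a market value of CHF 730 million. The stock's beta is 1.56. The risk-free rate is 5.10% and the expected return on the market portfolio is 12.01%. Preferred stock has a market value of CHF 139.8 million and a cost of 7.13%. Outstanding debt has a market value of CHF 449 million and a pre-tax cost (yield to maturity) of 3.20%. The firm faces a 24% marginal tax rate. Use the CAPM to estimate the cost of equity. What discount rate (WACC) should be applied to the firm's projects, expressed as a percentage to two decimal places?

Market risk premium = 12.01% − 5.1% = 6.91%.
Cost of equity via CAPM: Re = 5.1% + 1.56 × 6.91% = 15.8796%.
Total capital V = 730 + 139.8 + 449 = 1318.8.
Equity: weight = 730/1318.8 = 0.5535; cost = 15.8796%.
Preferred: weight = 139.8/1318.8 = 0.1060; cost = 7.13%.
Debt: weight = 449/1318.8 = 0.3405; after-tax cost = 3.2% × (1 − 24%) = 2.4320%.
WACC = 0.5535 × 15.8796% + 0.1060 × 7.1300% + 0.3405 × 2.4320% = 10.3737%.

10.37%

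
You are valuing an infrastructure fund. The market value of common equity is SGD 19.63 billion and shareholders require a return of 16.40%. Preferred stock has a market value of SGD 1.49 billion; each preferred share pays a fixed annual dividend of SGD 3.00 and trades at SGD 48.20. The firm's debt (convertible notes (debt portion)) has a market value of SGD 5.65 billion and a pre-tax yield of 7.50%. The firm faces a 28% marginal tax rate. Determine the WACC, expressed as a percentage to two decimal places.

Cost of preferred: Rp = 3.0 / 48.2 = 6.2241%.
Total capital V = 19.63 + 1.49 + 5.65 = 26.77.
Equity: weight = 19.63/26.77 = 0.7333; cost = 16.4%.
Preferred: weight = 1.49/26.77 = 0.0557; cost = 6.2241%.
Convertible notes (debt portion): weight = 5.65/26.77 = 0.2111; after-tax cost = 7.5% × (1 − 28%) = 5.4000%.
WACC = 0.7333 × 16.4000% + 0.0557 × 6.2241% + 0.2111 × 5.4000% = 13.5120%.

13.51%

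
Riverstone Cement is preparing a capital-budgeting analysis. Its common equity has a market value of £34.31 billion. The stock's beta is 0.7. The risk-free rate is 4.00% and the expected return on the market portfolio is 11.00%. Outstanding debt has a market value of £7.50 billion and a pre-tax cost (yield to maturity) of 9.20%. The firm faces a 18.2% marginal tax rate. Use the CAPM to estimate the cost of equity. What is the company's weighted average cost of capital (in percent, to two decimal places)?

8.65%

Market risk premium = 11.0% − 4.0% = 7.0%.
Cost of equity via CAPM: Re = 4.0% + 0.7 × 7.0% = 8.9000%.
Total capital V = 34.31 + 7.5 = 41.81.
Equity: weight = 34.31/41.81 = 0.8206; cost = 8.9%.
Debt: weight = 7.5/41.81 = 0.1794; after-tax cost = 9.2% × (1 − 18.2%) = 7.5256%.
WACC = 0.8206 × 8.9000% + 0.1794 × 7.5256% = 8.6535%.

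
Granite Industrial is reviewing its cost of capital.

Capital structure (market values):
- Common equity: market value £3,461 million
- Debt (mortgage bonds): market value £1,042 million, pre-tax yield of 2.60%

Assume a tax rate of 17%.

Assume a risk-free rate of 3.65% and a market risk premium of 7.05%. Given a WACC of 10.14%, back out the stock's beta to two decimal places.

1.26

Total capital V = 3461 + 1042 = 4503.
Equity weight = 3461/4503 = 0.7686.
Mortgage bonds weight = 1042/4503 = 0.2314.
Debt contribution = 0.2314 × 2.6% × (1 − 17%) = 0.4994%.
Required equity contribution = 10.14% − 0.4994% = 9.6406%  ⇒  Re = 12.5431%.
CAPM: 12.5431% = 3.65% + β × 7.05%  ⇒  β = 1.2614.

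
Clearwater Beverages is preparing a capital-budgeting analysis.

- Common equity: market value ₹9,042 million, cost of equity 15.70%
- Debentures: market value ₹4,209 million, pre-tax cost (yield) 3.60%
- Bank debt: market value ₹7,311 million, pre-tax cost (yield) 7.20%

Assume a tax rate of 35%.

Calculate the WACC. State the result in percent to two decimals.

9.05%

Total capital V = 9042 + 4209 + 7311 = 20562.
Equity: weight = 9042/20562 = 0.4397; cost = 15.7%.
Debentures: weight = 4209/20562 = 0.2047; after-tax cost = 3.6% × (1 − 35%) = 2.3400%.
Bank debt: weight = 7311/20562 = 0.3556; after-tax cost = 7.2% × (1 − 35%) = 4.6800%.
WACC = 0.4397 × 15.7000% + 0.2047 × 2.3400% + 0.3556 × 4.6800% = 9.0470%.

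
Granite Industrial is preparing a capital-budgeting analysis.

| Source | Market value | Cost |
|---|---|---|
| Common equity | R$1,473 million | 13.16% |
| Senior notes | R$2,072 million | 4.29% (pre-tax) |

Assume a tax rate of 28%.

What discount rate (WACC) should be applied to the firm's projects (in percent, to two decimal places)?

Total capital V = 1473 + 2072 = 3545.
Equity: weight = 1473/3545 = 0.4155; cost = 13.16%.
Senior notes: weight = 2072/3545 = 0.5845; after-tax cost = 4.29% × (1 − 28%) = 3.0888%.
WACC = 0.4155 × 13.1600% + 0.5845 × 3.0888% = 7.2735%.

7.27%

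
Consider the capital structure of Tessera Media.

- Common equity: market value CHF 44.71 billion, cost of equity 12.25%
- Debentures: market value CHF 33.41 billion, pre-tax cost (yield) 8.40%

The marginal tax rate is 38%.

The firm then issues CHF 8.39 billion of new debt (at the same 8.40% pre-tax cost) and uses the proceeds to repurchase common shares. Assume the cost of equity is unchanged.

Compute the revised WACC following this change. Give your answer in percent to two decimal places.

After the change:
Total capital V = 36.32 + 41.8 = 78.12.
Equity: weight = 36.32/78.12 = 0.4649; cost = 12.25%.
Debentures: weight = 41.8/78.12 = 0.5351; after-tax cost = 8.4% × (1 − 38%) = 5.2080%.
WACC = 0.4649 × 12.2500% + 0.5351 × 5.2080% = 8.4820%.

8.48%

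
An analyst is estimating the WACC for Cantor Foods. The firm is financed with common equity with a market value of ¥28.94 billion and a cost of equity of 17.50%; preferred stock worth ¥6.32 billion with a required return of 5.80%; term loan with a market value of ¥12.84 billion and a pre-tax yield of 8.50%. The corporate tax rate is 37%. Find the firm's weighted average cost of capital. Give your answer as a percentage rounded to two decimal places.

Total capital V = 28.94 + 6.32 + 12.84 = 48.1.
Equity: weight = 28.94/48.1 = 0.6017; cost = 17.5%.
Preferred: weight = 6.32/48.1 = 0.1314; cost = 5.8%.
Term loan: weight = 12.84/48.1 = 0.2669; after-tax cost = 8.5% × (1 − 37%) = 5.3550%.
WACC = 0.6017 × 17.5000% + 0.1314 × 5.8000% + 0.2669 × 5.3550% = 12.7207%.

12.72%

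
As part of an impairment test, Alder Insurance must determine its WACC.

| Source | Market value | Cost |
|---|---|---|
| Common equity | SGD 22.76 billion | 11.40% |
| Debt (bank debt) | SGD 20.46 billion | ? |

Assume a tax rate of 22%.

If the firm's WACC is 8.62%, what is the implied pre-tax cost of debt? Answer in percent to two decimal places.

Total capital V = 22.76 + 20.46 = 43.22.
Equity weight = 22.76/43.22 = 0.5266.
Bank debt weight = 20.46/43.22 = 0.4734.
Equity contribution = 0.5266 × 11.4% = 6.0033%.
Remaining for debt = 8.62% − 6.0033% = 2.6167%.
Rd × (1 − 22%) × 0.4734 = 2.6167%  ⇒  Rd = 7.0865%.

7.09%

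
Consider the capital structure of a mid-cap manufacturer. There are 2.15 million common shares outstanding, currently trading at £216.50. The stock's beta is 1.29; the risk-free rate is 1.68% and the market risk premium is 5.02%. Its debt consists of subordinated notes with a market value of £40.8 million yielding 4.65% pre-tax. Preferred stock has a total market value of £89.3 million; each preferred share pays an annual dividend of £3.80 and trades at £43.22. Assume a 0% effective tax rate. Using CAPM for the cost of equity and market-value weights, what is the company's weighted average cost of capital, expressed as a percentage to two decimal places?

8.01%

Cost of equity via CAPM: Re = 1.68% + 1.29 × 5.02% = 8.1558%.
Cost of preferred: Rp = 3.8 / 43.22 = 8.7922%.
Market value of equity E = 216.5 × 2.15m = 465.475m.
Total capital V = 465.475 + 89.3 + 40.8 = 595.575.
Equity: weight = 465.475/595.575 = 0.7816; cost = 8.1558%.
Preferred: weight = 89.3/595.575 = 0.1499; cost = 8.7922%.
Subordinated notes: weight = 40.8/595.575 = 0.0685; after-tax cost = 4.65% × (1 − 0%) = 4.6500%.
WACC = 0.7816 × 8.1558% + 0.1499 × 8.7922% + 0.0685 × 4.6500% = 8.0111%.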